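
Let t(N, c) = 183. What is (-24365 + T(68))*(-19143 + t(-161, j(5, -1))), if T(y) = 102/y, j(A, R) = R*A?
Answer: 461931960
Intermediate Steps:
j(A, R) = A*R
(-24365 + T(68))*(-19143 + t(-161, j(5, -1))) = (-24365 + 102/68)*(-19143 + 183) = (-24365 + 102*(1/68))*(-18960) = (-24365 + 3/2)*(-18960) = -48727/2*(-18960) = 461931960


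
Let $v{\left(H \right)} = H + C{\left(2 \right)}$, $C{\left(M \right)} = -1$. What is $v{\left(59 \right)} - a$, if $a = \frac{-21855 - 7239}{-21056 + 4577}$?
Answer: $\frac{308896}{5493} \approx 56.234$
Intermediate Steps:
$v{\left(H \right)} = -1 + H$ ($v{\left(H \right)} = H - 1 = -1 + H$)
$a = \frac{9698}{5493}$ ($a = - \frac{29094}{-16479} = \left(-29094\right) \left(- \frac{1}{16479}\right) = \frac{9698}{5493} \approx 1.7655$)
$v{\left(59 \right)} - a = \left(-1 + 59\right) - \frac{9698}{5493} = 58 - \frac{9698}{5493} = \frac{308896}{5493}$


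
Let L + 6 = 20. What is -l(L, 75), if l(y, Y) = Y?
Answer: -75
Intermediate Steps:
L = 14 (L = -6 + 20 = 14)
-l(L, 75) = -1*75 = -75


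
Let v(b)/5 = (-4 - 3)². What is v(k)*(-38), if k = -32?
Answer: -9310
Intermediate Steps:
v(b) = 245 (v(b) = 5*(-4 - 3)² = 5*(-7)² = 5*49 = 245)
v(k)*(-38) = 245*(-38) = -9310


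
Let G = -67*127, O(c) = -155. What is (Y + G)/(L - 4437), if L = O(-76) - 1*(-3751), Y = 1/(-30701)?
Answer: 261234810/25819541 ≈ 10.118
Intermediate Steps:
Y = -1/30701 ≈ -3.2572e-5
G = -8509
L = 3596 (L = -155 - 1*(-3751) = -155 + 3751 = 3596)
(Y + G)/(L - 4437) = (-1/30701 - 8509)/(3596 - 4437) = -261234810/30701/(-841) = -261234810/30701*(-1/841) = 261234810/25819541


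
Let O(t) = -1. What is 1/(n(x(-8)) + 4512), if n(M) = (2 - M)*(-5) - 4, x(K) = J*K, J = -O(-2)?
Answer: 1/4458 ≈ 0.00022432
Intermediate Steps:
J = 1 (J = -1*(-1) = 1)
x(K) = K (x(K) = 1*K = K)
n(M) = -14 + 5*M (n(M) = (-10 + 5*M) - 4 = -14 + 5*M)
1/(n(x(-8)) + 4512) = 1/((-14 + 5*(-8)) + 4512) = 1/((-14 - 40) + 4512) = 1/(-54 + 4512) = 1/4458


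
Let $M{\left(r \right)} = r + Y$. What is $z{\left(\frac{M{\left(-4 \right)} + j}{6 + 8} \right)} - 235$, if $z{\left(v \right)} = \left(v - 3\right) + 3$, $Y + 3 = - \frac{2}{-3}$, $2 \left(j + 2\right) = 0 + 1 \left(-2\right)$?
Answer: $- \frac{707}{3} \approx -235.67$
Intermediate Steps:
$j = -3$ ($j = -2 + \frac{0 + 1 \left(-2\right)}{2} = -2 + \frac{0 - 2}{2} = -2 + \frac{1}{2} \left(-2\right) = -2 - 1 = -3$)
$Y = - \frac{7}{3}$ ($Y = -3 - \frac{2}{-3} = -3 - - \frac{2}{3} = -3 + \frac{2}{3} = - \frac{7}{3} \approx -2.3333$)
$M{\left(r \right)} = - \frac{7}{3} + r$ ($M{\left(r \right)} = r - \frac{7}{3} = - \frac{7}{3} + r$)
$z{\left(v \right)} = v$ ($z{\left(v \right)} = \left(-3 + v\right) + 3 = v$)
$z{\left(\frac{M{\left(-4 \right)} + j}{6 + 8} \right)} - 235 = \frac{\left(- \frac{7}{3} - 4\right) - 3}{6 + 8} - 235 = \frac{- \frac{19}{3} - 3}{14} - 235 = \left(- \frac{28}{3}\right) \frac{1}{14} - 235 = - \frac{2}{3} - 235 = - \frac{707}{3}$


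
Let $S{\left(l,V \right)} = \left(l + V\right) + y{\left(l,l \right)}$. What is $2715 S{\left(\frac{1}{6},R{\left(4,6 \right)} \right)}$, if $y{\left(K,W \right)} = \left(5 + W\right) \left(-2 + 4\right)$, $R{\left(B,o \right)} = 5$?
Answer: $\frac{84165}{2} \approx 42083.0$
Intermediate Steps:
$y{\left(K,W \right)} = 10 + 2 W$ ($y{\left(K,W \right)} = \left(5 + W\right) 2 = 10 + 2 W$)
$S{\left(l,V \right)} = 10 + V + 3 l$ ($S{\left(l,V \right)} = \left(l + V\right) + \left(10 + 2 l\right) = \left(V + l\right) + \left(10 + 2 l\right) = 10 + V + 3 l$)
$2715 S{\left(\frac{1}{6},R{\left(4,6 \right)} \right)} = 2715 \left(10 + 5 + \frac{3}{6}\right) = 2715 \left(10 + 5 + 3 \cdot \frac{1}{6}\right) = 2715 \left(10 + 5 + \frac{1}{2}\right) = 2715 \cdot \frac{31}{2} = \frac{84165}{2}$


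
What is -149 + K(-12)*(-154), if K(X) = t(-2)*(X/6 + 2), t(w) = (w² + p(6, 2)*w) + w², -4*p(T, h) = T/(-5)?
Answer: -149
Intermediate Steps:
p(T, h) = T/20 (p(T, h) = -T/(4*(-5)) = -T*(-1)/(4*5) = -(-1)*T/20 = T/20)
t(w) = 2*w² + 3*w/10 (t(w) = (w² + ((1/20)*6)*w) + w² = (w² + 3*w/10) + w² = 2*w² + 3*w/10)
K(X) = 74/5 + 37*X/30 (K(X) = ((⅒)*(-2)*(3 + 20*(-2)))*(X/6 + 2) = ((⅒)*(-2)*(3 - 40))*(X*(⅙) + 2) = ((⅒)*(-2)*(-37))*(X/6 + 2) = 37*(2 + X/6)/5 = 74/5 + 37*X/30)
-149 + K(-12)*(-154) = -149 + (74/5 + (37/30)*(-12))*(-154) = -149 + (74/5 - 74/5)*(-154) = -149 + 0*(-154) = -149 + 0 = -149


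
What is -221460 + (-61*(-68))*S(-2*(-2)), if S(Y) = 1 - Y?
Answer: -233904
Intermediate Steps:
-221460 + (-61*(-68))*S(-2*(-2)) = -221460 + (-61*(-68))*(1 - (-2)*(-2)) = -221460 + 4148*(1 - 1*4) = -221460 + 4148*(1 - 4) = -221460 + 4148*(-3) = -221460 - 12444 = -233904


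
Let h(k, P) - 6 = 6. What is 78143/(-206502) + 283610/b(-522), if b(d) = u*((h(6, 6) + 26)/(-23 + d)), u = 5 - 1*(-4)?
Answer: -5319752380801/11770614 ≈ -4.5195e+5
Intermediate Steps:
h(k, P) = 12 (h(k, P) = 6 + 6 = 12)
u = 9 (u = 5 + 4 = 9)
b(d) = 342/(-23 + d) (b(d) = 9*((12 + 26)/(-23 + d)) = 9*(38/(-23 + d)) = 342/(-23 + d))
78143/(-206502) + 283610/b(-522) = 78143/(-206502) + 283610/((342/(-23 - 522))) = 78143*(-1/206502) + 283610/((342/(-545))) = -78143/206502 + 283610/((342*(-1/545))) = -78143/206502 + 283610/(-342/545) = -78143/206502 + 283610*(-545/342) = -78143/206502 - 77283725/171 = -5319752380801/11770614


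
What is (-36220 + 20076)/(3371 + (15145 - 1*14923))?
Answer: -16144/3593 ≈ -4.4932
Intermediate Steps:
(-36220 + 20076)/(3371 + (15145 - 1*14923)) = -16144/(3371 + (15145 - 14923)) = -16144/(3371 + 222) = -16144/3593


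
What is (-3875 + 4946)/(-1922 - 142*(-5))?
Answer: -357/404 ≈ -0.88366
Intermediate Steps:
(-3875 + 4946)/(-1922 - 142*(-5)) = 1071/(-1922 + 710) = 1071/(-1212) = 1071*(-1/1212) = -357/404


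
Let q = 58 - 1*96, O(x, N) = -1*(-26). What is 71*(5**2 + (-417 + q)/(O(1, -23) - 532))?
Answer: 930455/506 ≈ 1838.8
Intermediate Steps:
O(x, N) = 26
q = -38 (q = 58 - 96 = -38)
71*(5**2 + (-417 + q)/(O(1, -23) - 532)) = 71*(5**2 + (-417 - 38)/(26 - 532)) = 71*(25 - 455/(-506)) = 71*(25 - 455*(-1/506)) = 71*(25 + 455/506) = 71*(13105/506) = 930455/506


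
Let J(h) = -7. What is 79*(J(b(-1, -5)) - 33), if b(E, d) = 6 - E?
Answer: -3160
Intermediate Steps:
79*(J(b(-1, -5)) - 33) = 79*(-7 - 33) = 79*(-40) = -3160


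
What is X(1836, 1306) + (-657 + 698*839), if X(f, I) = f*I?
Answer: 2982781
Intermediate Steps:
X(f, I) = I*f
X(1836, 1306) + (-657 + 698*839) = 1306*1836 + (-657 + 698*839) = 2397816 + (-657 + 585622) = 2397816 + 584965 = 2982781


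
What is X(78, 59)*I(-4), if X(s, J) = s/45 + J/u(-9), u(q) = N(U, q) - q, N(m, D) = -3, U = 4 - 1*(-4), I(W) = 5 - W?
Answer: 1041/10 ≈ 104.10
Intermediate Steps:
U = 8 (U = 4 + 4 = 8)
u(q) = -3 - q
X(s, J) = J/6 + s/45 (X(s, J) = s/45 + J/(-3 - 1*(-9)) = s*(1/45) + J/(-3 + 9) = s/45 + J/6 = J/6 + s/45)
X(78, 59)*I(-4) = ((⅙)*59 + (1/45)*78)*(5 - 1*(-4)) = (59/6 + 26/15)*(5 + 4) = (347/30)*9 = 1041/10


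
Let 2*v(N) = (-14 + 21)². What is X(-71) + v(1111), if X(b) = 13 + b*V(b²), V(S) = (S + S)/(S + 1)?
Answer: -526747/5042 ≈ -104.47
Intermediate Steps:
v(N) = 49/2 (v(N) = (-14 + 21)²/2 = (½)*7² = (½)*49 = 49/2)
V(S) = 2*S/(1 + S) (V(S) = (2*S)/(1 + S) = 2*S/(1 + S))
X(b) = 13 + 2*b³/(1 + b²) (X(b) = 13 + b*(2*b²/(1 + b²)) = 13 + 2*b³/(1 + b²))
X(-71) + v(1111) = (13 + 2*(-71)³ + 13*(-71)²)/(1 + (-71)²) + 49/2 = (13 + 2*(-357911) + 13*5041)/(1 + 5041) + 49/2 = (13 - 715822 + 65533)/5042 + 49/2 = (1/5042)*(-650276) + 49/2 = -325138/2521 + 49/2 = -526747/5042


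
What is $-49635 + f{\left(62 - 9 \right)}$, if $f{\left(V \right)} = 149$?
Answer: $-49486$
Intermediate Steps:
$-49635 + f{\left(62 - 9 \right)} = -49635 + 149 = -49486$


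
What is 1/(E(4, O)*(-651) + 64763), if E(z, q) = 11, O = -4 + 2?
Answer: 1/57602 ≈ 1.7360e-5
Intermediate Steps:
O = -2
1/(E(4, O)*(-651) + 64763) = 1/(11*(-651) + 64763) = 1/(-7161 + 64763) = 1/57602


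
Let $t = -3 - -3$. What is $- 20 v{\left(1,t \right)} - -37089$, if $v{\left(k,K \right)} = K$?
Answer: $37089$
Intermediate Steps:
$t = 0$ ($t = -3 + 3 = 0$)
$- 20 v{\left(1,t \right)} - -37089 = \left(-20\right) 0 - -37089 = 0 + 37089 = 37089$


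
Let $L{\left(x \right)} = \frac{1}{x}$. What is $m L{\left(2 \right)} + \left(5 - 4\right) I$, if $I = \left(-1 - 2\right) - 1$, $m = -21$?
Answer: $- \frac{29}{2} \approx -14.5$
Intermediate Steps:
$I = -4$ ($I = -3 - 1 = -4$)
$m L{\left(2 \right)} + \left(5 - 4\right) I = - \frac{21}{2} + \left(5 - 4\right) \left(-4\right) = \left(-21\right) \frac{1}{2} + 1 \left(-4\right) = - \frac{21}{2} - 4 = - \frac{29}{2}$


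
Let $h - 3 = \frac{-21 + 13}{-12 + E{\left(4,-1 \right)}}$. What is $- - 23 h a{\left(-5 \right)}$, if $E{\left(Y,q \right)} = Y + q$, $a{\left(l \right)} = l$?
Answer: $- \frac{4025}{9} \approx -447.22$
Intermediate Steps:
$h = \frac{35}{9}$ ($h = 3 + \frac{-21 + 13}{-12 + \left(4 - 1\right)} = 3 - \frac{8}{-12 + 3} = 3 - \frac{8}{-9} = 3 - - \frac{8}{9} = 3 + \frac{8}{9} = \frac{35}{9} \approx 3.8889$)
$- - 23 h a{\left(-5 \right)} = - \left(-23\right) \frac{35}{9} \left(-5\right) = - \frac{\left(-805\right) \left(-5\right)}{9} = \left(-1\right) \frac{4025}{9} = - \frac{4025}{9}$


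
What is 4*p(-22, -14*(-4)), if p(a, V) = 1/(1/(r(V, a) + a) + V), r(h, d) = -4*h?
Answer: 984/13775 ≈ 0.071434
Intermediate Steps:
p(a, V) = 1/(V + 1/(a - 4*V)) (p(a, V) = 1/(1/(-4*V + a) + V) = 1/(1/(a - 4*V) + V) = 1/(V + 1/(a - 4*V)))
4*p(-22, -14*(-4)) = 4*((-22 - (-56)*(-4))/(1 - 4*(-14*(-4))**2 - 14*(-4)*(-22))) = 4*((-22 - 4*56)/(1 - 4*56**2 + 56*(-22))) = 4*((-22 - 224)/(1 - 4*3136 - 1232)) = 4*(-246/(1 - 12544 - 1232)) = 4*(-246/(-13775)) = 4*(-1/13775*(-246)) = 4*(246/13775) = 984/13775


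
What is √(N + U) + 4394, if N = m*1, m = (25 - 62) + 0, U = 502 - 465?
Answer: 4394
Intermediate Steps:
U = 37
m = -37 (m = -37 + 0 = -37)
N = -37 (N = -37*1 = -37)
√(N + U) + 4394 = √(-37 + 37) + 4394 = √0 + 4394 = 0 + 4394 = 4394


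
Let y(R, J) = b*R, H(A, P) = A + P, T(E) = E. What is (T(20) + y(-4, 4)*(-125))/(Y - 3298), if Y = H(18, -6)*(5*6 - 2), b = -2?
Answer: 490/1481 ≈ 0.33086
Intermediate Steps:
y(R, J) = -2*R
Y = 336 (Y = (18 - 6)*(5*6 - 2) = 12*(30 - 2) = 12*28 = 336)
(T(20) + y(-4, 4)*(-125))/(Y - 3298) = (20 - 2*(-4)*(-125))/(336 - 3298) = (20 + 8*(-125))/(-2962) = (20 - 1000)*(-1/2962) = -980*(-1/2962) = 490/1481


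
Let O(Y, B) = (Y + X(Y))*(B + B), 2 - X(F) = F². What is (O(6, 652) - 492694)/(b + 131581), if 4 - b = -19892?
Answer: -529206/151477 ≈ -3.4936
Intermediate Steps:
b = 19896 (b = 4 - 1*(-19892) = 4 + 19892 = 19896)
X(F) = 2 - F²
O(Y, B) = 2*B*(2 + Y - Y²) (O(Y, B) = (Y + (2 - Y²))*(B + B) = (2 + Y - Y²)*(2*B) = 2*B*(2 + Y - Y²))
(O(6, 652) - 492694)/(b + 131581) = (2*652*(2 + 6 - 1*6²) - 492694)/(19896 + 131581) = (2*652*(2 + 6 - 1*36) - 492694)/151477 = (2*652*(2 + 6 - 36) - 492694)*(1/151477) = (2*652*(-28) - 492694)*(1/151477) = (-36512 - 492694)*(1/151477) = -529206*1/151477 = -529206/151477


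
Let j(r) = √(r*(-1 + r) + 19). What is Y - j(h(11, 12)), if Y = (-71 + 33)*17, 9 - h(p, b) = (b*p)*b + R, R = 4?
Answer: -646 - √2494839 ≈ -2225.5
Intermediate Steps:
h(p, b) = 5 - p*b² (h(p, b) = 9 - ((b*p)*b + 4) = 9 - (p*b² + 4) = 9 - (4 + p*b²) = 9 + (-4 - p*b²) = 5 - p*b²)
Y = -646 (Y = -38*17 = -646)
j(r) = √(19 + r*(-1 + r))
Y - j(h(11, 12)) = -646 - √(19 + (5 - 1*11*12²)² - (5 - 1*11*12²)) = -646 - √(19 + (5 - 1*11*144)² - (5 - 1*11*144)) = -646 - √(19 + (5 - 1584)² - (5 - 1584)) = -646 - √(19 + (-1579)² - 1*(-1579)) = -646 - √(19 + 2493241 + 1579) = -646 - √2494839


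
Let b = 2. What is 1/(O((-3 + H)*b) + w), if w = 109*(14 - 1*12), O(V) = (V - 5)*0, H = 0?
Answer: 1/218 ≈ 0.0045872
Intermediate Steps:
O(V) = 0 (O(V) = (-5 + V)*0 = 0)
w = 218 (w = 109*(14 - 12) = 109*2 = 218)
1/(O((-3 + H)*b) + w) = 1/(0 + 218) = 1/218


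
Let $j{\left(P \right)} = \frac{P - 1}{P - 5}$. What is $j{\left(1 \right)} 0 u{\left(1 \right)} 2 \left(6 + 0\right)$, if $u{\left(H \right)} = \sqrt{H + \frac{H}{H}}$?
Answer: $0$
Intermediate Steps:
$u{\left(H \right)} = \sqrt{1 + H}$ ($u{\left(H \right)} = \sqrt{H + 1} = \sqrt{1 + H}$)
$j{\left(P \right)} = \frac{-1 + P}{-5 + P}$
$j{\left(1 \right)} 0 u{\left(1 \right)} 2 \left(6 + 0\right) = \frac{-1 + 1}{-5 + 1} \cdot 0 \sqrt{1 + 1} \cdot 2 \left(6 + 0\right) = \frac{1}{-4} \cdot 0 \cdot 0 \sqrt{2} \cdot 2 \cdot 6 = \left(- \frac{1}{4}\right) 0 \cdot 0 \cdot 12 = 0 \cdot 0 = 0$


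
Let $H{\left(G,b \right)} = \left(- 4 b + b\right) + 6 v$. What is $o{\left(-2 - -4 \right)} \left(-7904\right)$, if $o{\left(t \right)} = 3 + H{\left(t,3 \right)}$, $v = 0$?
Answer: $47424$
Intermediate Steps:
$H{\left(G,b \right)} = - 3 b$ ($H{\left(G,b \right)} = \left(- 4 b + b\right) + 6 \cdot 0 = - 3 b + 0 = - 3 b$)
$o{\left(t \right)} = -6$ ($o{\left(t \right)} = 3 - 9 = -6$)
$o{\left(-2 - -4 \right)} \left(-7904\right) = \left(-6\right) \left(-7904\right) = 47424$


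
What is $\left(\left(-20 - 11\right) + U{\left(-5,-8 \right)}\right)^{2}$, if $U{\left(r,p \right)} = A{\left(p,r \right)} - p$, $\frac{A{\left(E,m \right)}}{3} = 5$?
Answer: $64$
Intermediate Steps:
$A{\left(E,m \right)} = 15$ ($A{\left(E,m \right)} = 3 \cdot 5 = 15$)
$U{\left(r,p \right)} = 15 - p$
$\left(\left(-20 - 11\right) + U{\left(-5,-8 \right)}\right)^{2} = \left(\left(-20 - 11\right) + \left(15 - -8\right)\right)^{2} = \left(-31 + \left(15 + 8\right)\right)^{2} = \left(-31 + 23\right)^{2} = \left(-8\right)^{2} = 64$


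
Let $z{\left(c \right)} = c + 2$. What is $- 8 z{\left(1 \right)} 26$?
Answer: $-624$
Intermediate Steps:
$z{\left(c \right)} = 2 + c$
$- 8 z{\left(1 \right)} 26 = - 8 \left(2 + 1\right) 26 = \left(-8\right) 3 \cdot 26 = \left(-24\right) 26 = -624$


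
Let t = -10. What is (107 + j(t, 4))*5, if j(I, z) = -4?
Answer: 515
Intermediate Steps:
(107 + j(t, 4))*5 = (107 - 4)*5 = 103*5 = 515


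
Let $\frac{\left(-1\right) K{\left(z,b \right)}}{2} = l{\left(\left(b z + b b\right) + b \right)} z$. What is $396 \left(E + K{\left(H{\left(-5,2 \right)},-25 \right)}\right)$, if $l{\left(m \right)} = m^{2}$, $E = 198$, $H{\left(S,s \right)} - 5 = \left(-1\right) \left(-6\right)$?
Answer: $-920126592$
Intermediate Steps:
$H{\left(S,s \right)} = 11$ ($H{\left(S,s \right)} = 5 - -6 = 5 + 6 = 11$)
$K{\left(z,b \right)} = - 2 z \left(b + b^{2} + b z\right)^{2}$ ($K{\left(z,b \right)} = - 2 \left(\left(b z + b b\right) + b\right)^{2} z = - 2 \left(\left(b z + b^{2}\right) + b\right)^{2} z = - 2 \left(\left(b^{2} + b z\right) + b\right)^{2} z = - 2 \left(b + b^{2} + b z\right)^{2} z = - 2 z \left(b + b^{2} + b z\right)^{2}$)
$396 \left(E + K{\left(H{\left(-5,2 \right)},-25 \right)}\right) = 396 \left(198 - 22 \left(-25\right)^{2} \left(1 - 25 + 11\right)^{2}\right) = 396 \left(198 - 22 \cdot 625 \left(-13\right)^{2}\right) = 396 \left(198 - 22 \cdot 625 \cdot 169\right) = 396 \left(198 - 2323750\right) = 396 \left(-2323552\right) = -920126592$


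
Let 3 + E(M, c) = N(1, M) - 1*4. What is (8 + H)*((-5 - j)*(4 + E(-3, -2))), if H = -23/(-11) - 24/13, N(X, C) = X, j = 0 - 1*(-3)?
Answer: 18864/143 ≈ 131.92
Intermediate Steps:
j = 3 (j = 0 + 3 = 3)
E(M, c) = -6 (E(M, c) = -3 + (1 - 1*4) = -3 + (1 - 4) = -3 - 3 = -6)
H = 35/143 (H = -23*(-1/11) - 24*1/13 = 23/11 - 24/13 = 35/143 ≈ 0.24476)
(8 + H)*((-5 - j)*(4 + E(-3, -2))) = (8 + 35/143)*((-5 - 1*3)*(4 - 6)) = 1179*((-5 - 3)*(-2))/143 = 1179*(-8*(-2))/143 = (1179/143)*16 = 18864/143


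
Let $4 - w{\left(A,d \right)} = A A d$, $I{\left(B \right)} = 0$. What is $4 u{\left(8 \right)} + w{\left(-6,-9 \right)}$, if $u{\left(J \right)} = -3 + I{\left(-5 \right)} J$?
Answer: $316$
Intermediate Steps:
$w{\left(A,d \right)} = 4 - d A^{2}$ ($w{\left(A,d \right)} = 4 - A A d = 4 - A^{2} d = 4 - d A^{2}$)
$u{\left(J \right)} = -3$ ($u{\left(J \right)} = -3 + 0 J = -3 + 0 = -3$)
$4 u{\left(8 \right)} + w{\left(-6,-9 \right)} = 4 \left(-3\right) - \left(-4 - 9 \left(-6\right)^{2}\right) = -12 - \left(-4 - 324\right) = -12 + \left(4 + 324\right) = -12 + 328 = 316$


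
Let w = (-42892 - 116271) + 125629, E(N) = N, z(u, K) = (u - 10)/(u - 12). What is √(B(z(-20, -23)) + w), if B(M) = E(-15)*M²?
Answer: 3*I*√954231/16 ≈ 183.16*I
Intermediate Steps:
z(u, K) = (-10 + u)/(-12 + u)
B(M) = -15*M²
w = -33534 (w = -159163 + 125629 = -33534)
√(B(z(-20, -23)) + w) = √(-15*(-10 - 20)²/(-12 - 20)² - 33534) = √(-15*(-30/(-32))² - 33534) = √(-15*(-1/32*(-30))² - 33534) = √(-15*(15/16)² - 33534) = √(-15*225/256 - 33534) = √(-3375/256 - 33534) = √(-8588079/256) = 3*I*√954231/16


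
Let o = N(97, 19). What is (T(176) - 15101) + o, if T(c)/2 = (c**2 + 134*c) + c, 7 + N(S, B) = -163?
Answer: 94201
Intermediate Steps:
N(S, B) = -170 (N(S, B) = -7 - 163 = -170)
T(c) = 2*c**2 + 270*c (T(c) = 2*((c**2 + 134*c) + c) = 2*(c**2 + 135*c) = 2*c**2 + 270*c)
o = -170
(T(176) - 15101) + o = (2*176*(135 + 176) - 15101) - 170 = (2*176*311 - 15101) - 170 = (109472 - 15101) - 170 = 94371 - 170 = 94201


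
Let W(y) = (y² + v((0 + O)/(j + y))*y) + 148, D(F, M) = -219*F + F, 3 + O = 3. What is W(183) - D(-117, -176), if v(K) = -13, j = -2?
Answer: 5752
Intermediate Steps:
O = 0 (O = -3 + 3 = 0)
D(F, M) = -218*F
W(y) = 148 + y² - 13*y (W(y) = (y² - 13*y) + 148 = 148 + y² - 13*y)
W(183) - D(-117, -176) = (148 + 183² - 13*183) - (-218)*(-117) = (148 + 33489 - 2379) - 1*25506 = 31258 - 25506 = 5752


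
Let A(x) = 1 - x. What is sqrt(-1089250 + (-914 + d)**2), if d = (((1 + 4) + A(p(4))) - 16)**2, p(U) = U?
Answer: I*sqrt(573726) ≈ 757.45*I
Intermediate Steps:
d = 196 (d = (((1 + 4) + (1 - 1*4)) - 16)**2 = ((5 + (1 - 4)) - 16)**2 = ((5 - 3) - 16)**2 = (2 - 16)**2 = (-14)**2 = 196)
sqrt(-1089250 + (-914 + d)**2) = sqrt(-1089250 + (-914 + 196)**2) = sqrt(-1089250 + (-718)**2) = sqrt(-1089250 + 515524) = sqrt(-573726) = I*sqrt(573726)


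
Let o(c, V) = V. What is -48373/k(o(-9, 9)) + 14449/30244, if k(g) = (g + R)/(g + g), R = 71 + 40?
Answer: -548586257/75610 ≈ -7255.5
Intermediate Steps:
R = 111
k(g) = (111 + g)/(2*g) (k(g) = (g + 111)/(g + g) = (111 + g)/((2*g)) = (111 + g)*(1/(2*g)) = (111 + g)/(2*g))
-48373/k(o(-9, 9)) + 14449/30244 = -48373*18/(111 + 9) + 14449/30244 = -48373/((½)*(⅑)*120) + 14449*(1/30244) = -48373/20/3 + 14449/30244 = -48373*3/20 + 14449/30244 = -145119/20 + 14449/30244 = -548586257/75610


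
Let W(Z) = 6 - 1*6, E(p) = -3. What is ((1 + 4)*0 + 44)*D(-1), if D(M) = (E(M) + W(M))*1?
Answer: -132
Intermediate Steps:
W(Z) = 0 (W(Z) = 6 - 6 = 0)
D(M) = -3 (D(M) = (-3 + 0)*1 = -3*1 = -3)
((1 + 4)*0 + 44)*D(-1) = ((1 + 4)*0 + 44)*(-3) = (5*0 + 44)*(-3) = (0 + 44)*(-3) = 44*(-3) = -132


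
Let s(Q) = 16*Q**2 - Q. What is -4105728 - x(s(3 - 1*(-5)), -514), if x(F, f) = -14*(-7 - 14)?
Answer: -4106022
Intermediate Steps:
s(Q) = -Q + 16*Q**2
x(F, f) = 294 (x(F, f) = -14*(-21) = 294)
-4105728 - x(s(3 - 1*(-5)), -514) = -4105728 - 1*294 = -4105728 - 294 = -4106022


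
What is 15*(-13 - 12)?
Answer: -375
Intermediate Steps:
15*(-13 - 12) = 15*(-25) = -375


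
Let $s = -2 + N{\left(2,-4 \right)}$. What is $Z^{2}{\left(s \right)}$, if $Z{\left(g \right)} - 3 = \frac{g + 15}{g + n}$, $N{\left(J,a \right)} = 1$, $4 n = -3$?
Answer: $25$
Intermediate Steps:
$n = - \frac{3}{4}$ ($n = \frac{1}{4} \left(-3\right) = - \frac{3}{4} \approx -0.75$)
$s = -1$ ($s = -2 + 1 = -1$)
$Z{\left(g \right)} = 3 + \frac{15 + g}{- \frac{3}{4} + g}$ ($Z{\left(g \right)} = 3 + \frac{g + 15}{g - \frac{3}{4}} = 3 + \frac{15 + g}{- \frac{3}{4} + g}$)
$Z^{2}{\left(s \right)} = \left(\frac{51 + 16 \left(-1\right)}{-3 + 4 \left(-1\right)}\right)^{2} = \left(\frac{51 - 16}{-3 - 4}\right)^{2} = \left(\frac{1}{-7} \cdot 35\right)^{2} = \left(\left(- \frac{1}{7}\right) 35\right)^{2} = \left(-5\right)^{2} = 25$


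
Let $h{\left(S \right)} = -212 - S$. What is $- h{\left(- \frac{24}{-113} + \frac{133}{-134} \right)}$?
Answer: $\frac{3198291}{15142} \approx 211.22$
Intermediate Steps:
$- h{\left(- \frac{24}{-113} + \frac{133}{-134} \right)} = - (-212 - \left(- \frac{24}{-113} + \frac{133}{-134}\right)) = - (-212 - \left(\left(-24\right) \left(- \frac{1}{113}\right) + 133 \left(- \frac{1}{134}\right)\right)) = - (-212 - \left(\frac{24}{113} - \frac{133}{134}\right)) = - (-212 - - \frac{11813}{15142}) = - (-212 + \frac{11813}{15142}) = \left(-1\right) \left(- \frac{3198291}{15142}\right) = \frac{3198291}{15142}$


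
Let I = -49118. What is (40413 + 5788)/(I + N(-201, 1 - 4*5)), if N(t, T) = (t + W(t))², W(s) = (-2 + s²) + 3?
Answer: 46201/1616071283 ≈ 2.8588e-5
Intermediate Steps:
W(s) = 1 + s²
N(t, T) = (1 + t + t²)² (N(t, T) = (t + (1 + t²))² = (1 + t + t²)²)
(40413 + 5788)/(I + N(-201, 1 - 4*5)) = (40413 + 5788)/(-49118 + (1 - 201 + (-201)²)²) = 46201/(-49118 + (1 - 201 + 40401)²) = 46201/(-49118 + 40201²) = 46201/(-49118 + 1616120401) = 46201/1616071283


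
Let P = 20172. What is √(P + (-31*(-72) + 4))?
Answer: 2*√5602 ≈ 149.69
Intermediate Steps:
√(P + (-31*(-72) + 4)) = √(20172 + (-31*(-72) + 4)) = √(20172 + (2232 + 4)) = √(20172 + 2236) = √22408 = 2*√5602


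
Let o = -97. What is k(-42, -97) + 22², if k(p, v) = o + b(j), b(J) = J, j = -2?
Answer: 385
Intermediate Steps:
k(p, v) = -99 (k(p, v) = -97 - 2 = -99)
k(-42, -97) + 22² = -99 + 22² = -99 + 484 = 385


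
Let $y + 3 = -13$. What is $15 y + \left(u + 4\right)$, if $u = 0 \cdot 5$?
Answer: $-236$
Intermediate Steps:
$y = -16$ ($y = -3 - 13 = -16$)
$u = 0$
$15 y + \left(u + 4\right) = 15 \left(-16\right) + \left(0 + 4\right) = -240 + 4 = -236$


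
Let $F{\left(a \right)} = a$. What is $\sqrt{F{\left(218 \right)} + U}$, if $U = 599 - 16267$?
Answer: $5 i \sqrt{618} \approx 124.3 i$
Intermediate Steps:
$U = -15668$ ($U = 599 - 16267 = -15668$)
$\sqrt{F{\left(218 \right)} + U} = \sqrt{218 - 15668} = \sqrt{-15450} = 5 i \sqrt{618}$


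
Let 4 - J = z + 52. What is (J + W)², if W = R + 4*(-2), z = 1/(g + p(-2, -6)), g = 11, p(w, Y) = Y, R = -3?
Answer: 87616/25 ≈ 3504.6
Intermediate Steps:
z = ⅕ (z = 1/(11 - 6) = 1/5 = ⅕ ≈ 0.20000)
W = -11 (W = -3 + 4*(-2) = -3 - 8 = -11)
J = -241/5 (J = 4 - (⅕ + 52) = 4 - 1*261/5 = 4 - 261/5 = -241/5 ≈ -48.200)
(J + W)² = (-241/5 - 11)² = (-296/5)² = 87616/25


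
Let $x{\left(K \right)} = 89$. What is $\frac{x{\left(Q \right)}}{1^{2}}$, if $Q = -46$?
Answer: $89$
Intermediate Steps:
$\frac{x{\left(Q \right)}}{1^{2}} = \frac{89}{1^{2}} = \frac{89}{1} = 89 \cdot 1 = 89$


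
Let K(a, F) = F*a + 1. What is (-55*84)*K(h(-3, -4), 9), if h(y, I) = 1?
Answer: -46200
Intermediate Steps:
K(a, F) = 1 + F*a
(-55*84)*K(h(-3, -4), 9) = (-55*84)*(1 + 9*1) = -4620*(1 + 9) = -4620*10 = -46200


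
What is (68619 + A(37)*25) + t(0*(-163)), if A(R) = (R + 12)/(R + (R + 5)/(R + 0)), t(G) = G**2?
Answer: 96866734/1411 ≈ 68651.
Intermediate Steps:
A(R) = (12 + R)/(R + (5 + R)/R)
(68619 + A(37)*25) + t(0*(-163)) = (68619 + (37*(12 + 37)/(5 + 37 + 37**2))*25) + (0*(-163))**2 = (68619 + (37*49/(5 + 37 + 1369))*25) + 0**2 = (68619 + (37*49/1411)*25) + 0 = (68619 + (37*(1/1411)*49)*25) + 0 = (68619 + (1813/1411)*25) + 0 = (68619 + 45325/1411) + 0 = 96866734/1411 + 0 = 96866734/1411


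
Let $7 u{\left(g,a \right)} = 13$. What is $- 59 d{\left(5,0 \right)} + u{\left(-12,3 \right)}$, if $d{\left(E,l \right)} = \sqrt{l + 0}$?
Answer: $\frac{13}{7} \approx 1.8571$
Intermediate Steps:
$u{\left(g,a \right)} = \frac{13}{7}$ ($u{\left(g,a \right)} = \frac{1}{7} \cdot 13 = \frac{13}{7}$)
$d{\left(E,l \right)} = \sqrt{l}$
$- 59 d{\left(5,0 \right)} + u{\left(-12,3 \right)} = - 59 \sqrt{0} + \frac{13}{7} = \left(-59\right) 0 + \frac{13}{7} = 0 + \frac{13}{7} = \frac{13}{7}$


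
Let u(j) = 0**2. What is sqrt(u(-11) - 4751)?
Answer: I*sqrt(4751) ≈ 68.927*I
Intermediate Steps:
u(j) = 0
sqrt(u(-11) - 4751) = sqrt(0 - 4751) = sqrt(-4751) = I*sqrt(4751)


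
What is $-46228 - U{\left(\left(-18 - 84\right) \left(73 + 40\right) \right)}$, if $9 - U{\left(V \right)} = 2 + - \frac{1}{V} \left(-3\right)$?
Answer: $- \frac{177634871}{3842} \approx -46235.0$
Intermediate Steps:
$U{\left(V \right)} = 7 - \frac{3}{V}$ ($U{\left(V \right)} = 9 - \left(2 + - \frac{1}{V} \left(-3\right)\right) = 9 - \left(2 + \frac{3}{V}\right) = 7 - \frac{3}{V}$)
$-46228 - U{\left(\left(-18 - 84\right) \left(73 + 40\right) \right)} = -46228 - \left(7 - \frac{3}{\left(-18 - 84\right) \left(73 + 40\right)}\right) = -46228 - \left(7 - \frac{3}{\left(-102\right) 113}\right) = -46228 - \left(7 - \frac{3}{-11526}\right) = -46228 - \left(7 - - \frac{1}{3842}\right) = -46228 - \left(7 + \frac{1}{3842}\right) = -46228 - \frac{26895}{3842} = - \frac{177634871}{3842}$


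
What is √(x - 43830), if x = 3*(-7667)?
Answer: I*√66831 ≈ 258.52*I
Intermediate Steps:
x = -23001
√(x - 43830) = √(-23001 - 43830) = √(-66831) = I*√66831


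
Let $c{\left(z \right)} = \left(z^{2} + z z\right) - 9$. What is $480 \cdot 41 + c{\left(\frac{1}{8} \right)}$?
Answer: $\frac{629473}{32} \approx 19671.0$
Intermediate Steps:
$c{\left(z \right)} = -9 + 2 z^{2}$ ($c{\left(z \right)} = \left(z^{2} + z^{2}\right) - 9 = 2 z^{2} - 9 = -9 + 2 z^{2}$)
$480 \cdot 41 + c{\left(\frac{1}{8} \right)} = 480 \cdot 41 - \left(9 - 2 \left(\frac{1}{8}\right)^{2}\right) = 19680 - \left(9 - \frac{2}{64}\right) = 19680 + \left(-9 + 2 \cdot \frac{1}{64}\right) = 19680 + \left(-9 + \frac{1}{32}\right) = 19680 - \frac{287}{32} = \frac{629473}{32}$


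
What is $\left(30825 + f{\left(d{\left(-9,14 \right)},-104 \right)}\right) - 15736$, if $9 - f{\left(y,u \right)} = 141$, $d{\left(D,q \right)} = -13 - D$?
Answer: $14957$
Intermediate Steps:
$f{\left(y,u \right)} = -132$ ($f{\left(y,u \right)} = 9 - 141 = -132$)
$\left(30825 + f{\left(d{\left(-9,14 \right)},-104 \right)}\right) - 15736 = \left(30825 - 132\right) - 15736 = 30693 - 15736 = 14957$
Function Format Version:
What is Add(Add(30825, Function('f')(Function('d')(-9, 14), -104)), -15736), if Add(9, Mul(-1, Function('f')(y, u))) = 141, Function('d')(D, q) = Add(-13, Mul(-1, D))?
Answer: 14957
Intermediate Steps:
Function('f')(y, u) = -132 (Function('f')(y, u) = Add(9, Mul(-1, 141)) = Add(9, -141) = -132)
Add(Add(30825, Function('f')(Function('d')(-9, 14), -104)), -15736) = Add(Add(30825, -132), -15736) = Add(30693, -15736) = 14957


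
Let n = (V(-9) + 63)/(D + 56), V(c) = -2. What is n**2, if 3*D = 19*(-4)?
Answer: 33489/8464 ≈ 3.9566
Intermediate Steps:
D = -76/3 (D = (19*(-4))/3 = (1/3)*(-76) = -76/3 ≈ -25.333)
n = 183/92 (n = (-2 + 63)/(-76/3 + 56) = 61/(92/3) = 61*(3/92) = 183/92 ≈ 1.9891)
n**2 = (183/92)**2 = 33489/8464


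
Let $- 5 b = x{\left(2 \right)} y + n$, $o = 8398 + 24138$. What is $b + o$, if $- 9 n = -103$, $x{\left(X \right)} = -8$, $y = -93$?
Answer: $\frac{1457321}{45} \approx 32385.0$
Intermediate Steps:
$n = \frac{103}{9}$ ($n = \left(- \frac{1}{9}\right) \left(-103\right) = \frac{103}{9} \approx 11.444$)
$o = 32536$
$b = - \frac{6799}{45}$ ($b = - \frac{\left(-8\right) \left(-93\right) + \frac{103}{9}}{5} = - \frac{744 + \frac{103}{9}}{5} = \left(- \frac{1}{5}\right) \frac{6799}{9} = - \frac{6799}{45} \approx -151.09$)
$b + o = - \frac{6799}{45} + 32536 = \frac{1457321}{45}$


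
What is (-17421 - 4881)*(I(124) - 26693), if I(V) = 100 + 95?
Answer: 590958396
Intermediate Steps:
I(V) = 195
(-17421 - 4881)*(I(124) - 26693) = (-17421 - 4881)*(195 - 26693) = -22302*(-26498) = 590958396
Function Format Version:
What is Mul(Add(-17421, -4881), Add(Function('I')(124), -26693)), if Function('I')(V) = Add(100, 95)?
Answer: 590958396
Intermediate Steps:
Function('I')(V) = 195
Mul(Add(-17421, -4881), Add(Function('I')(124), -26693)) = Mul(Add(-17421, -4881), Add(195, -26693)) = Mul(-22302, -26498) = 590958396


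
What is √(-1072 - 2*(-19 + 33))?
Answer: 10*I*√11 ≈ 33.166*I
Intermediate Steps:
√(-1072 - 2*(-19 + 33)) = √(-1072 - 2*14) = √(-1072 - 28) = √(-1100) = 10*I*√11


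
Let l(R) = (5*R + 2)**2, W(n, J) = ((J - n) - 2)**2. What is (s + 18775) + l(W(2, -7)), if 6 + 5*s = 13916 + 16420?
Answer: 393290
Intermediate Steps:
W(n, J) = (-2 + J - n)**2
s = 6066 (s = -6/5 + (13916 + 16420)/5 = -6/5 + (1/5)*30336 = -6/5 + 30336/5 = 6066)
l(R) = (2 + 5*R)**2
(s + 18775) + l(W(2, -7)) = (6066 + 18775) + (2 + 5*(2 + 2 - 1*(-7))**2)**2 = 24841 + (2 + 5*(2 + 2 + 7)**2)**2 = 24841 + (2 + 5*11**2)**2 = 24841 + (2 + 5*121)**2 = 24841 + (2 + 605)**2 = 24841 + 607**2 = 24841 + 368449 = 393290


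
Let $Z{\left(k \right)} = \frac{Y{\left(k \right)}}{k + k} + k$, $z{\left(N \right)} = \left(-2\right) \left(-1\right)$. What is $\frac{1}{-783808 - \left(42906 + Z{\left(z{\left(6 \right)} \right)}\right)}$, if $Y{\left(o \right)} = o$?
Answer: $- \frac{2}{1653433} \approx -1.2096 \cdot 10^{-6}$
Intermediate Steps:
$z{\left(N \right)} = 2$
$Z{\left(k \right)} = \frac{1}{2} + k$ ($Z{\left(k \right)} = \frac{k}{k + k} + k = \frac{k}{2 k} + k = k \frac{1}{2 k} + k = \frac{1}{2} + k$)
$\frac{1}{-783808 - \left(42906 + Z{\left(z{\left(6 \right)} \right)}\right)} = \frac{1}{-783808 - \frac{85817}{2}} = \frac{1}{- \frac{1653433}{2}} = - \frac{2}{1653433}$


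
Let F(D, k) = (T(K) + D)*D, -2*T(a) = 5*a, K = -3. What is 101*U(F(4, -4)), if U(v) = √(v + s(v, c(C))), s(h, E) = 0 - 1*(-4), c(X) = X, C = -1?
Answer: 505*√2 ≈ 714.18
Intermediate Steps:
s(h, E) = 4 (s(h, E) = 0 + 4 = 4)
T(a) = -5*a/2
F(D, k) = D*(15/2 + D) (F(D, k) = (-5/2*(-3) + D)*D = (15/2 + D)*D = D*(15/2 + D))
U(v) = √(4 + v) (U(v) = √(v + 4) = √(4 + v))
101*U(F(4, -4)) = 101*√(4 + (½)*4*(15 + 2*4)) = 101*√(4 + (½)*4*(15 + 8)) = 101*√(4 + (½)*4*23) = 101*√(4 + 46) = 101*√50 = 101*(5*√2) = 505*√2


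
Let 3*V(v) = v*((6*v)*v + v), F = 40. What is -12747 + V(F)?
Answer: 347359/3 ≈ 1.1579e+5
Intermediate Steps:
V(v) = v*(v + 6*v²)/3 (V(v) = (v*((6*v)*v + v))/3 = (v*(6*v² + v))/3 = (v*(v + 6*v²))/3 = v*(v + 6*v²)/3)
-12747 + V(F) = -12747 + (⅓)*40²*(1 + 6*40) = -12747 + (⅓)*1600*(1 + 240) = -12747 + (⅓)*1600*241 = -12747 + 385600/3 = 347359/3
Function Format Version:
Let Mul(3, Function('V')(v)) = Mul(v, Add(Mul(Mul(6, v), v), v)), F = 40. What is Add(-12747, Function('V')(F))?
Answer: Rational(347359, 3) ≈ 1.1579e+5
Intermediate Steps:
Function('V')(v) = Mul(Rational(1, 3), v, Add(v, Mul(6, Pow(v, 2)))) (Function('V')(v) = Mul(Rational(1, 3), Mul(v, Add(Mul(Mul(6, v), v), v))) = Mul(Rational(1, 3), Mul(v, Add(Mul(6, Pow(v, 2)), v))) = Mul(Rational(1, 3), Mul(v, Add(v, Mul(6, Pow(v, 2))))) = Mul(Rational(1, 3), v, Add(v, Mul(6, Pow(v, 2)))))
Add(-12747, Function('V')(F)) = Add(-12747, Mul(Rational(1, 3), Pow(40, 2), Add(1, Mul(6, 40)))) = Add(-12747, Mul(Rational(1, 3), 1600, Add(1, 240))) = Add(-12747, Mul(Rational(1, 3), 1600, 241)) = Add(-12747, Rational(385600, 3)) = Rational(347359, 3)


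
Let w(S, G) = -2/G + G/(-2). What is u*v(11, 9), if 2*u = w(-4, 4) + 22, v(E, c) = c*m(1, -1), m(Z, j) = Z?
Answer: 351/4 ≈ 87.750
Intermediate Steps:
w(S, G) = -2/G - G/2 (w(S, G) = -2/G + G*(-1/2) = -2/G - G/2)
v(E, c) = c (v(E, c) = c*1 = c)
u = 39/4 (u = ((-2/4 - 1/2*4) + 22)/2 = ((-2*1/4 - 2) + 22)/2 = ((-1/2 - 2) + 22)/2 = (-5/2 + 22)/2 = (1/2)*(39/2) = 39/4 ≈ 9.7500)
u*v(11, 9) = (39/4)*9 = 351/4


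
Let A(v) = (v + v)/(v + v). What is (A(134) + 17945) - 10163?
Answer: 7783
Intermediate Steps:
A(v) = 1 (A(v) = (2*v)/((2*v)) = (2*v)*(1/(2*v)) = 1)
(A(134) + 17945) - 10163 = (1 + 17945) - 10163 = 17946 - 10163 = 7783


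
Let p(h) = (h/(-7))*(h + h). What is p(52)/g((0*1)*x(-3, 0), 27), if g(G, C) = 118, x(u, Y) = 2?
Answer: -2704/413 ≈ -6.5472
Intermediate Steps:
p(h) = -2*h²/7 (p(h) = (h*(-⅐))*(2*h) = (-h/7)*(2*h) = -2*h²/7)
p(52)/g((0*1)*x(-3, 0), 27) = -2/7*52²/118 = -2/7*2704*(1/118) = -5408/7*1/118 = -2704/413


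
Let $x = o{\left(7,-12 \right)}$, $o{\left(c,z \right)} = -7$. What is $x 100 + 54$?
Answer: $-646$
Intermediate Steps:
$x = -7$
$x 100 + 54 = \left(-7\right) 100 + 54 = -700 + 54 = -646$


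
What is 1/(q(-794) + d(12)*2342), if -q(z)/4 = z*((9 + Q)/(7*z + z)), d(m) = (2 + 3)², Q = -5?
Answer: 1/58548 ≈ 1.7080e-5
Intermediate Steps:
d(m) = 25 (d(m) = 5² = 25)
q(z) = -2 (q(z) = -4*z*(9 - 5)/(7*z + z) = -4*z*4/((8*z)) = -4*z*4*(1/(8*z)) = -4*z*1/(2*z) = -4*½ = -2)
1/(q(-794) + d(12)*2342) = 1/(-2 + 25*2342) = 1/(-2 + 58550) = 1/58548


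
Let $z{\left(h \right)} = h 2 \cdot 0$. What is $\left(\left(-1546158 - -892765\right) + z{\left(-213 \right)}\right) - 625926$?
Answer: $-1279319$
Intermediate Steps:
$z{\left(h \right)} = 0$ ($z{\left(h \right)} = 2 h 0 = 0$)
$\left(\left(-1546158 - -892765\right) + z{\left(-213 \right)}\right) - 625926 = \left(\left(-1546158 - -892765\right) + 0\right) - 625926 = \left(\left(-1546158 + 892765\right) + 0\right) - 625926 = \left(-653393 + 0\right) - 625926 = -653393 - 625926 = -1279319$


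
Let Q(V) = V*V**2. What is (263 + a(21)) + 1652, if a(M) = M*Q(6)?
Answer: 6451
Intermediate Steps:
Q(V) = V**3
a(M) = 216*M (a(M) = M*6**3 = M*216 = 216*M)
(263 + a(21)) + 1652 = (263 + 216*21) + 1652 = (263 + 4536) + 1652 = 4799 + 1652 = 6451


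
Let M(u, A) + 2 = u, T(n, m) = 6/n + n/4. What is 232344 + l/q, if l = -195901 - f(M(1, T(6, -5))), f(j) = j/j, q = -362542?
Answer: 42117327175/181271 ≈ 2.3234e+5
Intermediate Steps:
T(n, m) = 6/n + n/4 (T(n, m) = 6/n + n*(1/4) = 6/n + n/4)
M(u, A) = -2 + u
f(j) = 1
l = -195902 (l = -195901 - 1*1 = -195901 - 1 = -195902)
232344 + l/q = 232344 - 195902/(-362542) = 232344 - 195902*(-1/362542) = 232344 + 97951/181271 = 42117327175/181271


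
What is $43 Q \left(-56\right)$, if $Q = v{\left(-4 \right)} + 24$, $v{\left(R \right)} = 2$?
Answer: $-62608$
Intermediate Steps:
$Q = 26$ ($Q = 2 + 24 = 26$)
$43 Q \left(-56\right) = 43 \cdot 26 \left(-56\right) = 1118 \left(-56\right) = -62608$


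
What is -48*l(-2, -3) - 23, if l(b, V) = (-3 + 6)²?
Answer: -455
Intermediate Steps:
l(b, V) = 9 (l(b, V) = 3² = 9)
-48*l(-2, -3) - 23 = -48*9 - 23 = -432 - 23 = -455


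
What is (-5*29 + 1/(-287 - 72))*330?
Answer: -17178480/359 ≈ -47851.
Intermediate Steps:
(-5*29 + 1/(-287 - 72))*330 = (-145 + 1/(-359))*330 = (-145 - 1/359)*330 = -52056/359*330 = -17178480/359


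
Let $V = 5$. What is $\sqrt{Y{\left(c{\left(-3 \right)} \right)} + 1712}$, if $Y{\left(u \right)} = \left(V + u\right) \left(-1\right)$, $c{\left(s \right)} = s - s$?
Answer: $\sqrt{1707} \approx 41.316$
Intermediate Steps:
$c{\left(s \right)} = 0$
$Y{\left(u \right)} = -5 - u$ ($Y{\left(u \right)} = \left(5 + u\right) \left(-1\right) = -5 - u$)
$\sqrt{Y{\left(c{\left(-3 \right)} \right)} + 1712} = \sqrt{\left(-5 - 0\right) + 1712} = \sqrt{\left(-5 + 0\right) + 1712} = \sqrt{-5 + 1712} = \sqrt{1707}$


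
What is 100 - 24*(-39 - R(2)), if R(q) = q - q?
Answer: 1036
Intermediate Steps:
R(q) = 0
100 - 24*(-39 - R(2)) = 100 - 24*(-39 - 1*0) = 100 - 24*(-39 + 0) = 100 - 24*(-39) = 100 + 936 = 1036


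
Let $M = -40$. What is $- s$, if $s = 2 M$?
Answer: $80$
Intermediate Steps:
$s = -80$ ($s = 2 \left(-40\right) = -80$)
$- s = \left(-1\right) \left(-80\right) = 80$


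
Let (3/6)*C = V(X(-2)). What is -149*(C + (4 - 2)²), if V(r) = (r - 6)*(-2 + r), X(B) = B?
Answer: -10132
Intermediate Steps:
V(r) = (-6 + r)*(-2 + r)
C = 64 (C = 2*(12 + (-2)² - 8*(-2)) = 2*(12 + 4 + 16) = 2*32 = 64)
-149*(C + (4 - 2)²) = -149*(64 + (4 - 2)²) = -149*(64 + 2²) = -149*(64 + 4) = -149*68 = -10132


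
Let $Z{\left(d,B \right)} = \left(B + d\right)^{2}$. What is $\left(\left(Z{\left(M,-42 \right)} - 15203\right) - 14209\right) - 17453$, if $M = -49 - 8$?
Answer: $-37064$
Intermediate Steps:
$M = -57$
$\left(\left(Z{\left(M,-42 \right)} - 15203\right) - 14209\right) - 17453 = \left(\left(\left(-42 - 57\right)^{2} - 15203\right) - 14209\right) - 17453 = \left(\left(\left(-99\right)^{2} - 15203\right) - 14209\right) - 17453 = \left(\left(9801 - 15203\right) - 14209\right) - 17453 = \left(-5402 - 14209\right) - 17453 = -19611 - 17453 = -37064$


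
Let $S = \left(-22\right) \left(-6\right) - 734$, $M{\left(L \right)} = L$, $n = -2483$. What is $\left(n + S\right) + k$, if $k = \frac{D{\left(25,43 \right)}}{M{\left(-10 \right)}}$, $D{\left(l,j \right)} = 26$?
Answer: $- \frac{15438}{5} \approx -3087.6$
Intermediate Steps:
$S = -602$ ($S = 132 - 734 = -602$)
$k = - \frac{13}{5}$ ($k = \frac{26}{-10} = 26 \left(- \frac{1}{10}\right) = - \frac{13}{5} \approx -2.6$)
$\left(n + S\right) + k = \left(-2483 - 602\right) - \frac{13}{5} = -3085 - \frac{13}{5} = - \frac{15438}{5}$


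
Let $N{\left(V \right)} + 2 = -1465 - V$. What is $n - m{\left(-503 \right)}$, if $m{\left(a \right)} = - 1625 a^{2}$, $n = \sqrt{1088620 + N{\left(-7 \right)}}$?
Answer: $411139625 + 2 \sqrt{271790} \approx 4.1114 \cdot 10^{8}$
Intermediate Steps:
$N{\left(V \right)} = -1467 - V$ ($N{\left(V \right)} = -2 - \left(1465 + V\right) = -1467 - V$)
$n = 2 \sqrt{271790}$ ($n = \sqrt{1088620 - 1460} = \sqrt{1087160} = 2 \sqrt{271790} \approx 1042.7$)
$n - m{\left(-503 \right)} = 2 \sqrt{271790} - - 1625 \left(-503\right)^{2} = 2 \sqrt{271790} - \left(-1625\right) 253009 = 2 \sqrt{271790} - -411139625 = 2 \sqrt{271790} + 411139625 = 411139625 + 2 \sqrt{271790}$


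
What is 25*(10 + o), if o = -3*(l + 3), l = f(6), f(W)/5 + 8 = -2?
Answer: 3775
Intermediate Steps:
f(W) = -50 (f(W) = -40 + 5*(-2) = -40 - 10 = -50)
l = -50
o = 141 (o = -3*(-50 + 3) = -3*(-47) = 141)
25*(10 + o) = 25*(10 + 141) = 25*151 = 3775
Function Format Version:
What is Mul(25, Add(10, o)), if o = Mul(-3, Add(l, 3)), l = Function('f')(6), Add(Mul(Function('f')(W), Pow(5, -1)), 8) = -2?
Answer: 3775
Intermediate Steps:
Function('f')(W) = -50 (Function('f')(W) = Add(-40, Mul(5, -2)) = Add(-40, -10) = -50)
l = -50
o = 141 (o = Mul(-3, Add(-50, 3)) = Mul(-3, -47) = 141)
Mul(25, Add(10, o)) = Mul(25, Add(10, 141)) = Mul(25, 151) = 3775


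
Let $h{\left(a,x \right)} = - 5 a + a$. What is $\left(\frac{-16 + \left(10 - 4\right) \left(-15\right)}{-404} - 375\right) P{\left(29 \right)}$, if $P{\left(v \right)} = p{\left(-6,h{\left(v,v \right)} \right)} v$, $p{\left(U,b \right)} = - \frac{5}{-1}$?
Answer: $- \frac{10976065}{202} \approx -54337.0$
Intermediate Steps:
$h{\left(a,x \right)} = - 4 a$
$p{\left(U,b \right)} = 5$ ($p{\left(U,b \right)} = \left(-5\right) \left(-1\right) = 5$)
$P{\left(v \right)} = 5 v$
$\left(\frac{-16 + \left(10 - 4\right) \left(-15\right)}{-404} - 375\right) P{\left(29 \right)} = \left(\frac{-16 + \left(10 - 4\right) \left(-15\right)}{-404} - 375\right) 5 \cdot 29 = \left(\left(-16 + 6 \left(-15\right)\right) \left(- \frac{1}{404}\right) - 375\right) 145 = \left(\left(-16 - 90\right) \left(- \frac{1}{404}\right) - 375\right) 145 = \left(\left(-106\right) \left(- \frac{1}{404}\right) - 375\right) 145 = \left(\frac{53}{202} - 375\right) 145 = \left(- \frac{75697}{202}\right) 145 = - \frac{10976065}{202}$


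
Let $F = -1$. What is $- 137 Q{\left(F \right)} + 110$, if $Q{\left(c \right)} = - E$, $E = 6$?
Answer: $932$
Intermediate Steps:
$Q{\left(c \right)} = -6$ ($Q{\left(c \right)} = \left(-1\right) 6 = -6$)
$- 137 Q{\left(F \right)} + 110 = \left(-137\right) \left(-6\right) + 110 = 822 + 110 = 932$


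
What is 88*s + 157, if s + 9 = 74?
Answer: 5877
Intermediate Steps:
s = 65 (s = -9 + 74 = 65)
88*s + 157 = 88*65 + 157 = 5720 + 157 = 5877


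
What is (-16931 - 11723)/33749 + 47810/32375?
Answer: 19596184/31217825 ≈ 0.62772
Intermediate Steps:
(-16931 - 11723)/33749 + 47810/32375 = -28654*1/33749 + 47810*(1/32375) = -28654/33749 + 1366/925 = 19596184/31217825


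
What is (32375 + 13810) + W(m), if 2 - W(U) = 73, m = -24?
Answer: 46114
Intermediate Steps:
W(U) = -71 (W(U) = 2 - 1*73 = 2 - 73 = -71)
(32375 + 13810) + W(m) = (32375 + 13810) - 71 = 46185 - 71 = 46114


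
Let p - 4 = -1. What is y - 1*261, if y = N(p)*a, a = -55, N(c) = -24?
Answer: 1059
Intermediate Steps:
p = 3 (p = 4 - 1 = 3)
y = 1320 (y = -24*(-55) = 1320)
y - 1*261 = 1320 - 1*261 = 1320 - 261 = 1059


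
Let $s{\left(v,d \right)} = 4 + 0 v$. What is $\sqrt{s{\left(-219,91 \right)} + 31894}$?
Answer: $\sqrt{31898} \approx 178.6$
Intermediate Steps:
$s{\left(v,d \right)} = 4$ ($s{\left(v,d \right)} = 4 + 0 = 4$)
$\sqrt{s{\left(-219,91 \right)} + 31894} = \sqrt{4 + 31894} = \sqrt{31898}$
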